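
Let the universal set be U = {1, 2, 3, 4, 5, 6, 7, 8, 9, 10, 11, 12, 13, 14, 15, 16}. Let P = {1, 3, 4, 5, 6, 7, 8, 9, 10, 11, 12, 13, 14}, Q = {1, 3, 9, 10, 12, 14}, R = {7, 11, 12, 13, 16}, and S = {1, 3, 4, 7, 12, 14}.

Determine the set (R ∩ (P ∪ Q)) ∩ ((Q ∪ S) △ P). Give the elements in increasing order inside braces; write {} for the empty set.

{11, 13}

P ∪ Q = {1, 3, 4, 5, 6, 7, 8, 9, 10, 11, 12, 13, 14}
R ∩ (P ∪ Q) = {7, 11, 12, 13}
Q ∪ S = {1, 3, 4, 7, 9, 10, 12, 14}
(Q ∪ S) △ P = {5, 6, 8, 11, 13}
(R ∩ (P ∪ Q)) ∩ ((Q ∪ S) △ P) = {11, 13}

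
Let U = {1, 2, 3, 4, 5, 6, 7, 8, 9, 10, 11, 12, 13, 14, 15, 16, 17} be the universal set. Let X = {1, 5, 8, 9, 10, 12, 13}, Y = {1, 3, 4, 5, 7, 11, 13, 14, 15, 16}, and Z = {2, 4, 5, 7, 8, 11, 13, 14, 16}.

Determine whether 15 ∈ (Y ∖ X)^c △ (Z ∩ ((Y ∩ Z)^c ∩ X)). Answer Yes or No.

No

15 ∈ Y and 15 ∉ X, so 15 ∈ Y ∖ X
15 ∉ (Y ∖ X)^c since 15 ∈ (Y ∖ X)
15 ∈ Y and 15 ∉ Z, so 15 ∉ Y ∩ Z
15 ∈ (Y ∩ Z)^c since 15 ∉ (Y ∩ Z)
15 ∈ (Y ∩ Z)^c and 15 ∉ X, so 15 ∉ (Y ∩ Z)^c ∩ X
15 ∉ Z and 15 ∉ ((Y ∩ Z)^c ∩ X), so 15 ∉ Z ∩ ((Y ∩ Z)^c ∩ X)
15 ∉ (Y ∖ X)^c and 15 ∉ (Z ∩ ((Y ∩ Z)^c ∩ X)), so 15 ∉ (Y ∖ X)^c △ (Z ∩ ((Y ∩ Z)^c ∩ X))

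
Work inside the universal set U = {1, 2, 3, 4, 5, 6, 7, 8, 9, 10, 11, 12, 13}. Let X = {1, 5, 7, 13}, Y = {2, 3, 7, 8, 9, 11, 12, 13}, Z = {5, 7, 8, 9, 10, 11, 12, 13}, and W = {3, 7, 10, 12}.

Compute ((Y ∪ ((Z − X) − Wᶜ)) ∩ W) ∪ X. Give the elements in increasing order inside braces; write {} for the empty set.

{1, 3, 5, 7, 10, 12, 13}

Z − X = {8, 9, 10, 11, 12}
Wᶜ = {1, 2, 4, 5, 6, 8, 9, 11, 13}
(Z − X) − Wᶜ = {10, 12}
Y ∪ ((Z − X) − Wᶜ) = {2, 3, 7, 8, 9, 10, 11, 12, 13}
(Y ∪ ((Z − X) − Wᶜ)) ∩ W = {3, 7, 10, 12}
((Y ∪ ((Z − X) − Wᶜ)) ∩ W) ∪ X = {1, 3, 5, 7, 10, 12, 13}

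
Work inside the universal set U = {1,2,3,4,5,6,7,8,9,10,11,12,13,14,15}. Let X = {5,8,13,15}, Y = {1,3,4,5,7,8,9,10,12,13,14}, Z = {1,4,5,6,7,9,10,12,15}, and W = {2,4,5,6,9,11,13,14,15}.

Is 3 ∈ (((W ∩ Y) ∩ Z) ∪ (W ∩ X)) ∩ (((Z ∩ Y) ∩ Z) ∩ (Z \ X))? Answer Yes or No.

No

3 ∉ W and 3 ∈ Y, so 3 ∉ W ∩ Y
3 ∉ (W ∩ Y) and 3 ∉ Z, so 3 ∉ (W ∩ Y) ∩ Z
3 ∉ W and 3 ∉ X, so 3 ∉ W ∩ X
3 ∉ ((W ∩ Y) ∩ Z) and 3 ∉ (W ∩ X), so 3 ∉ ((W ∩ Y) ∩ Z) ∪ (W ∩ X)
3 ∉ Z and 3 ∈ Y, so 3 ∉ Z ∩ Y
3 ∉ (Z ∩ Y) and 3 ∉ Z, so 3 ∉ (Z ∩ Y) ∩ Z
3 ∉ Z and 3 ∉ X, so 3 ∉ Z \ X
3 ∉ ((Z ∩ Y) ∩ Z) and 3 ∉ (Z \ X), so 3 ∉ ((Z ∩ Y) ∩ Z) ∩ (Z \ X)
3 ∉ (((W ∩ Y) ∩ Z) ∪ (W ∩ X)) and 3 ∉ (((Z ∩ Y) ∩ Z) ∩ (Z \ X)), so 3 ∉ (((W ∩ Y) ∩ Z) ∪ (W ∩ X)) ∩ (((Z ∩ Y) ∩ Z) ∩ (Z \ X))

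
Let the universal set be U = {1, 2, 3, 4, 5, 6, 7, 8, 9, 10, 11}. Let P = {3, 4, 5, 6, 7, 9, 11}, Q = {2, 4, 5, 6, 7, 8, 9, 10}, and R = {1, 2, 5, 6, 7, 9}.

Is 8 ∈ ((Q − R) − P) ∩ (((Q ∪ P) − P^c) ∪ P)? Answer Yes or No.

8 ∈ Q and 8 ∉ R, so 8 ∈ Q − R
8 ∈ (Q − R) and 8 ∉ P, so 8 ∈ (Q − R) − P
8 ∈ Q and 8 ∉ P, so 8 ∈ Q ∪ P
8 ∉ P, so 8 ∈ P^c
8 ∈ (Q ∪ P) and 8 ∈ P^c, so 8 ∉ (Q ∪ P) − P^c
8 ∉ ((Q ∪ P) − P^c) and 8 ∉ P, so 8 ∉ ((Q ∪ P) − P^c) ∪ P
8 ∈ ((Q − R) − P) and 8 ∉ (((Q ∪ P) − P^c) ∪ P), so 8 ∉ ((Q − R) − P) ∩ (((Q ∪ P) − P^c) ∪ P)

No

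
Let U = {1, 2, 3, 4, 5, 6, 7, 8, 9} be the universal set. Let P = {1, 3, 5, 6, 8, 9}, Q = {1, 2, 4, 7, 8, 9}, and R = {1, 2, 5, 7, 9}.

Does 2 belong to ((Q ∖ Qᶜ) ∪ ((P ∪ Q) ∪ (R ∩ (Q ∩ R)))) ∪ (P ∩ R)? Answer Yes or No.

2 ∈ Q, so 2 ∉ Qᶜ
2 ∈ Q and 2 ∉ Qᶜ, so 2 ∈ Q ∖ Qᶜ
2 ∉ P and 2 ∈ Q, so 2 ∈ P ∪ Q
2 ∈ Q and 2 ∈ R, so 2 ∈ Q ∩ R
2 ∈ R and 2 ∈ (Q ∩ R), so 2 ∈ R ∩ (Q ∩ R)
2 ∈ (P ∪ Q) and 2 ∈ (R ∩ (Q ∩ R)), so 2 ∈ (P ∪ Q) ∪ (R ∩ (Q ∩ R))
2 ∈ (Q ∖ Qᶜ) and 2 ∈ ((P ∪ Q) ∪ (R ∩ (Q ∩ R))), so 2 ∈ (Q ∖ Qᶜ) ∪ ((P ∪ Q) ∪ (R ∩ (Q ∩ R)))
2 ∉ P and 2 ∈ R, so 2 ∉ P ∩ R
2 ∈ ((Q ∖ Qᶜ) ∪ ((P ∪ Q) ∪ (R ∩ (Q ∩ R)))) and 2 ∉ (P ∩ R), so 2 ∈ ((Q ∖ Qᶜ) ∪ ((P ∪ Q) ∪ (R ∩ (Q ∩ R)))) ∪ (P ∩ R)

Yes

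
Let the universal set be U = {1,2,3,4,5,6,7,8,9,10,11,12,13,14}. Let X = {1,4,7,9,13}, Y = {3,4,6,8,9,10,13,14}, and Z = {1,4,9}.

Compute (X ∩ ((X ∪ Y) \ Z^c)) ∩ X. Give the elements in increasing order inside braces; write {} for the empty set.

X ∪ Y = {1,3,4,6,7,8,9,10,13,14}
Z^c = {2,3,5,6,7,8,10,11,12,13,14}
(X ∪ Y) \ Z^c = {1,4,9}
X ∩ ((X ∪ Y) \ Z^c) = {1,4,9}
(X ∩ ((X ∪ Y) \ Z^c)) ∩ X = {1,4,9}

{1,4,9}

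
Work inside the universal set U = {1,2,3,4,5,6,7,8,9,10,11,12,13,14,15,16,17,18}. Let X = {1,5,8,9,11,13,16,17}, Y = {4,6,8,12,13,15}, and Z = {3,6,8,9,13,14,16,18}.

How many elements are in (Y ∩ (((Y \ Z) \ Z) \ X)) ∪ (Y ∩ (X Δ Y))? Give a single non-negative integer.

4

Y \ Z = {4,12,15}
(Y \ Z) \ Z = {4,12,15}
((Y \ Z) \ Z) \ X = {4,12,15}
Y ∩ (((Y \ Z) \ Z) \ X) = {4,12,15}
X Δ Y = {1,4,5,6,9,11,12,15,16,17}
Y ∩ (X Δ Y) = {4,6,12,15}
(Y ∩ (((Y \ Z) \ Z) \ X)) ∪ (Y ∩ (X Δ Y)) = {4,6,12,15}
|(Y ∩ (((Y \ Z) \ Z) \ X)) ∪ (Y ∩ (X Δ Y))| = 4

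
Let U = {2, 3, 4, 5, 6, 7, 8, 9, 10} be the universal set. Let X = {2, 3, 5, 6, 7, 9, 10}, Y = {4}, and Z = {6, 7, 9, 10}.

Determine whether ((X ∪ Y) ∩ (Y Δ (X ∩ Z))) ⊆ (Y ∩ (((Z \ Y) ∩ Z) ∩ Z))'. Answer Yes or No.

X ∪ Y = {2, 3, 4, 5, 6, 7, 9, 10}
X ∩ Z = {6, 7, 9, 10}
Y Δ (X ∩ Z) = {4, 6, 7, 9, 10}
(X ∪ Y) ∩ (Y Δ (X ∩ Z)) = {4, 6, 7, 9, 10}
Z \ Y = {6, 7, 9, 10}
(Z \ Y) ∩ Z = {6, 7, 9, 10}
((Z \ Y) ∩ Z) ∩ Z = {6, 7, 9, 10}
Y ∩ (((Z \ Y) ∩ Z) ∩ Z) = {}
(Y ∩ (((Z \ Y) ∩ Z) ∩ Z))' = {2, 3, 4, 5, 6, 7, 8, 9, 10}
Every element of {4, 6, 7, 9, 10} is in {2, 3, 4, 5, 6, 7, 8, 9, 10}, so (X ∪ Y) ∩ (Y Δ (X ∩ Z)) ⊆ (Y ∩ (((Z \ Y) ∩ Z) ∩ Z))'.

Yes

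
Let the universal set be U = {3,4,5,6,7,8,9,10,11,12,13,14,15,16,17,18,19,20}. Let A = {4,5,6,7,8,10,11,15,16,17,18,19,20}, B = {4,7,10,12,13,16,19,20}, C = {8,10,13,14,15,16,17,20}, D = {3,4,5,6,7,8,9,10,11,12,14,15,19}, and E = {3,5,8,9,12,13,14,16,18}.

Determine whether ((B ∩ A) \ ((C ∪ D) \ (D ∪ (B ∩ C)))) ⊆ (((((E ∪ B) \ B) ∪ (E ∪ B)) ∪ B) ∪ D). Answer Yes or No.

B ∩ A = {4,7,10,16,19,20}
C ∪ D = {3,4,5,6,7,8,9,10,11,12,13,14,15,16,17,19,20}
B ∩ C = {10,13,16,20}
D ∪ (B ∩ C) = {3,4,5,6,7,8,9,10,11,12,13,14,15,16,19,20}
(C ∪ D) \ (D ∪ (B ∩ C)) = {17}
(B ∩ A) \ ((C ∪ D) \ (D ∪ (B ∩ C))) = {4,7,10,16,19,20}
E ∪ B = {3,4,5,7,8,9,10,12,13,14,16,18,19,20}
(E ∪ B) \ B = {3,5,8,9,14,18}
((E ∪ B) \ B) ∪ (E ∪ B) = {3,4,5,7,8,9,10,12,13,14,16,18,19,20}
(((E ∪ B) \ B) ∪ (E ∪ B)) ∪ B = {3,4,5,7,8,9,10,12,13,14,16,18,19,20}
((((E ∪ B) \ B) ∪ (E ∪ B)) ∪ B) ∪ D = {3,4,5,6,7,8,9,10,11,12,13,14,15,16,18,19,20}
Every element of {4,7,10,16,19,20} is in {3,4,5,6,7,8,9,10,11,12,13,14,15,16,18,19,20}, so (B ∩ A) \ ((C ∪ D) \ (D ∪ (B ∩ C))) ⊆ ((((E ∪ B) \ B) ∪ (E ∪ B)) ∪ B) ∪ D.

Yes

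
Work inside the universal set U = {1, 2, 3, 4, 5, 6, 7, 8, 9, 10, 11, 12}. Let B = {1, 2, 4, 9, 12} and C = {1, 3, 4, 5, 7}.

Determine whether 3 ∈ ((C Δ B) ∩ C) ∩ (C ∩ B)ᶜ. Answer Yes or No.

Yes

3 ∈ C and 3 ∉ B, so 3 ∈ C Δ B
3 ∈ (C Δ B) and 3 ∈ C, so 3 ∈ (C Δ B) ∩ C
3 ∈ C and 3 ∉ B, so 3 ∉ C ∩ B
3 ∈ (C ∩ B)ᶜ since 3 ∉ (C ∩ B)
3 ∈ ((C Δ B) ∩ C) and 3 ∈ (C ∩ B)ᶜ, so 3 ∈ ((C Δ B) ∩ C) ∩ (C ∩ B)ᶜ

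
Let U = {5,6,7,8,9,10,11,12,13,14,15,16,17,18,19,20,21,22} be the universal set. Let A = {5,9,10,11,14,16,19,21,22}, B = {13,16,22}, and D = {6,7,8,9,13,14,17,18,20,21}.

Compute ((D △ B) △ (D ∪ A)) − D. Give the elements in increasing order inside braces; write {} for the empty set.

D △ B = {6,7,8,9,14,16,17,18,20,21,22}
D ∪ A = {5,6,7,8,9,10,11,13,14,16,17,18,19,20,21,22}
(D △ B) △ (D ∪ A) = {5,10,11,13,19}
((D △ B) △ (D ∪ A)) − D = {5,10,11,19}

{5,10,11,19}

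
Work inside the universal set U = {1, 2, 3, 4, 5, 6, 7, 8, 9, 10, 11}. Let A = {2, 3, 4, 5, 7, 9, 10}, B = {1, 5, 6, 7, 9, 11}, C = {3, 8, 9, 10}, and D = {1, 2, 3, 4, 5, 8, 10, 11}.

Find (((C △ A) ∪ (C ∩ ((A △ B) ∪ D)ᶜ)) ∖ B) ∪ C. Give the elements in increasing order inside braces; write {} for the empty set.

{2, 3, 4, 8, 9, 10}

C △ A = {2, 4, 5, 7, 8}
A △ B = {1, 2, 3, 4, 6, 10, 11}
(A △ B) ∪ D = {1, 2, 3, 4, 5, 6, 8, 10, 11}
((A △ B) ∪ D)ᶜ = {7, 9}
C ∩ ((A △ B) ∪ D)ᶜ = {9}
(C △ A) ∪ (C ∩ ((A △ B) ∪ D)ᶜ) = {2, 4, 5, 7, 8, 9}
((C △ A) ∪ (C ∩ ((A △ B) ∪ D)ᶜ)) ∖ B = {2, 4, 8}
(((C △ A) ∪ (C ∩ ((A △ B) ∪ D)ᶜ)) ∖ B) ∪ C = {2, 3, 4, 8, 9, 10}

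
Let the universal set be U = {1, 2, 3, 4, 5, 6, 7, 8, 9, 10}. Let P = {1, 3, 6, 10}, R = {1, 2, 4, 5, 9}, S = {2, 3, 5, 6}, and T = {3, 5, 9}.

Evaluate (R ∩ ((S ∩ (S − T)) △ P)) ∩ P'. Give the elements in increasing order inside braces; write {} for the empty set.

{2}

S − T = {2, 6}
S ∩ (S − T) = {2, 6}
(S ∩ (S − T)) △ P = {1, 2, 3, 10}
R ∩ ((S ∩ (S − T)) △ P) = {1, 2}
P' = {2, 4, 5, 7, 8, 9}
(R ∩ ((S ∩ (S − T)) △ P)) ∩ P' = {2}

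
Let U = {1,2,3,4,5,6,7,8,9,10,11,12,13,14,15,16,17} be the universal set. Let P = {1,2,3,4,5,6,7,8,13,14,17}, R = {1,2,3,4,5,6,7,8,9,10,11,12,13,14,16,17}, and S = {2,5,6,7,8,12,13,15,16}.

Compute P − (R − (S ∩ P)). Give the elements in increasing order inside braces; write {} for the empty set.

S ∩ P = {2,5,6,7,8,13}
R − (S ∩ P) = {1,3,4,9,10,11,12,14,16,17}
P − (R − (S ∩ P)) = {2,5,6,7,8,13}

{2,5,6,7,8,13}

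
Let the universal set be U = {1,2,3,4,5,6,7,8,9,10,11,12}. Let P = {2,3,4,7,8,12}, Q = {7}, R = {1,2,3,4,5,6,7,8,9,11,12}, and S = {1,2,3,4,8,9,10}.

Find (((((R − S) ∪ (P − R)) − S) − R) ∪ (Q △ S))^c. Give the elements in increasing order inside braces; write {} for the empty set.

{5,6,11,12}

R − S = {5,6,7,11,12}
P − R = {}
(R − S) ∪ (P − R) = {5,6,7,11,12}
((R − S) ∪ (P − R)) − S = {5,6,7,11,12}
(((R − S) ∪ (P − R)) − S) − R = {}
Q △ S = {1,2,3,4,7,8,9,10}
((((R − S) ∪ (P − R)) − S) − R) ∪ (Q △ S) = {1,2,3,4,7,8,9,10}
(((((R − S) ∪ (P − R)) − S) − R) ∪ (Q △ S))^c = {5,6,11,12}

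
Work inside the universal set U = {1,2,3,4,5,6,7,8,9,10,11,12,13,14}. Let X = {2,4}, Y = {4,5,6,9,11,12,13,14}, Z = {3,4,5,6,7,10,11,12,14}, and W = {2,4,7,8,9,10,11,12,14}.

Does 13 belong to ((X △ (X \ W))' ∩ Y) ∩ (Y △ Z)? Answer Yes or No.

13 ∉ X and 13 ∉ W, so 13 ∉ X \ W
13 ∉ X and 13 ∉ (X \ W), so 13 ∉ X △ (X \ W)
13 ∈ (X △ (X \ W))' since 13 ∉ (X △ (X \ W))
13 ∈ (X △ (X \ W))' and 13 ∈ Y, so 13 ∈ (X △ (X \ W))' ∩ Y
13 ∈ Y and 13 ∉ Z, so 13 ∈ Y △ Z
13 ∈ ((X △ (X \ W))' ∩ Y) and 13 ∈ (Y △ Z), so 13 ∈ ((X △ (X \ W))' ∩ Y) ∩ (Y △ Z)

Yes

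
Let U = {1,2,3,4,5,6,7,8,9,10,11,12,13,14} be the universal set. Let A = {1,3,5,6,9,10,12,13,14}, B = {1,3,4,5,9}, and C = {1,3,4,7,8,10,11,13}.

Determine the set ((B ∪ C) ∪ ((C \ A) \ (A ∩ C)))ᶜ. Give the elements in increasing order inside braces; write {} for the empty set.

{2,6,12,14}

B ∪ C = {1,3,4,5,7,8,9,10,11,13}
C \ A = {4,7,8,11}
A ∩ C = {1,3,10,13}
(C \ A) \ (A ∩ C) = {4,7,8,11}
(B ∪ C) ∪ ((C \ A) \ (A ∩ C)) = {1,3,4,5,7,8,9,10,11,13}
((B ∪ C) ∪ ((C \ A) \ (A ∩ C)))ᶜ = {2,6,12,14}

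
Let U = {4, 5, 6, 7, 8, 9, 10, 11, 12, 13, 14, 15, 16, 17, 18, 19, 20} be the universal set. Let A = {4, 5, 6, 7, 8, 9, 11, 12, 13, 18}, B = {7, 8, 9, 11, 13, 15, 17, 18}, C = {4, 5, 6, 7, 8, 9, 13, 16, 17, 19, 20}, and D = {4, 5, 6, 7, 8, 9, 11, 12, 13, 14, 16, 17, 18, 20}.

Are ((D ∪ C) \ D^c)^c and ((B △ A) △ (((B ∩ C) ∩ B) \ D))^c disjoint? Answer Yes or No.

D ∪ C = {4, 5, 6, 7, 8, 9, 11, 12, 13, 14, 16, 17, 18, 19, 20}
D^c = {10, 15, 19}
(D ∪ C) \ D^c = {4, 5, 6, 7, 8, 9, 11, 12, 13, 14, 16, 17, 18, 20}
((D ∪ C) \ D^c)^c = {10, 15, 19}
B △ A = {4, 5, 6, 12, 15, 17}
B ∩ C = {7, 8, 9, 13, 17}
(B ∩ C) ∩ B = {7, 8, 9, 13, 17}
((B ∩ C) ∩ B) \ D = {}
(B △ A) △ (((B ∩ C) ∩ B) \ D) = {4, 5, 6, 12, 15, 17}
((B △ A) △ (((B ∩ C) ∩ B) \ D))^c = {7, 8, 9, 10, 11, 13, 14, 16, 18, 19, 20}
10 lies in both, so they are not disjoint.

No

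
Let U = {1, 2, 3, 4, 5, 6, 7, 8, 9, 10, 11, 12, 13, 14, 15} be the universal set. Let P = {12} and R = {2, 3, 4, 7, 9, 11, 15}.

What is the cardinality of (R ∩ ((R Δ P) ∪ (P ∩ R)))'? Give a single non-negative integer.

R Δ P = {2, 3, 4, 7, 9, 11, 12, 15}
P ∩ R = {}
(R Δ P) ∪ (P ∩ R) = {2, 3, 4, 7, 9, 11, 12, 15}
R ∩ ((R Δ P) ∪ (P ∩ R)) = {2, 3, 4, 7, 9, 11, 15}
(R ∩ ((R Δ P) ∪ (P ∩ R)))' = {1, 5, 6, 8, 10, 12, 13, 14}
|(R ∩ ((R Δ P) ∪ (P ∩ R)))'| = 8

8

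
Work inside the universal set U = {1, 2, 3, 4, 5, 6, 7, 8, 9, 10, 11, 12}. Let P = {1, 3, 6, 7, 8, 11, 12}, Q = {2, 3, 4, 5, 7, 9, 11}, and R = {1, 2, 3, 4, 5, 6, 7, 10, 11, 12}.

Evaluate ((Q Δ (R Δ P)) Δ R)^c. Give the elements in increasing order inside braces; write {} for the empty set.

R Δ P = {2, 4, 5, 8, 10}
Q Δ (R Δ P) = {3, 7, 8, 9, 10, 11}
(Q Δ (R Δ P)) Δ R = {1, 2, 4, 5, 6, 8, 9, 12}
((Q Δ (R Δ P)) Δ R)^c = {3, 7, 10, 11}

{3, 7, 10, 11}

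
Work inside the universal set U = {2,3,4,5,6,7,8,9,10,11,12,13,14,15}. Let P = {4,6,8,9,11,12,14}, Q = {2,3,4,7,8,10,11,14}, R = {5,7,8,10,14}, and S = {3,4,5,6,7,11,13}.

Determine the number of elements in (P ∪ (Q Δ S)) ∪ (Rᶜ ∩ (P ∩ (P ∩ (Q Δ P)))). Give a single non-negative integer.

Q Δ S = {2,5,6,8,10,13,14}
P ∪ (Q Δ S) = {2,4,5,6,8,9,10,11,12,13,14}
Rᶜ = {2,3,4,6,9,11,12,13,15}
Q Δ P = {2,3,6,7,9,10,12}
P ∩ (Q Δ P) = {6,9,12}
P ∩ (P ∩ (Q Δ P)) = {6,9,12}
Rᶜ ∩ (P ∩ (P ∩ (Q Δ P))) = {6,9,12}
(P ∪ (Q Δ S)) ∪ (Rᶜ ∩ (P ∩ (P ∩ (Q Δ P)))) = {2,4,5,6,8,9,10,11,12,13,14}
|(P ∪ (Q Δ S)) ∪ (Rᶜ ∩ (P ∩ (P ∩ (Q Δ P))))| = 11

11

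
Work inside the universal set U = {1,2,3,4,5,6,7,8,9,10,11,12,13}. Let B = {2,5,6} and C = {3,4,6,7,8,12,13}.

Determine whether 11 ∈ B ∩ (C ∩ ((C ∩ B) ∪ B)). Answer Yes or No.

No

11 ∉ C and 11 ∉ B, so 11 ∉ C ∩ B
11 ∉ (C ∩ B) and 11 ∉ B, so 11 ∉ (C ∩ B) ∪ B
11 ∉ C and 11 ∉ ((C ∩ B) ∪ B), so 11 ∉ C ∩ ((C ∩ B) ∪ B)
11 ∉ B and 11 ∉ (C ∩ ((C ∩ B) ∪ B)), so 11 ∉ B ∩ (C ∩ ((C ∩ B) ∪ B))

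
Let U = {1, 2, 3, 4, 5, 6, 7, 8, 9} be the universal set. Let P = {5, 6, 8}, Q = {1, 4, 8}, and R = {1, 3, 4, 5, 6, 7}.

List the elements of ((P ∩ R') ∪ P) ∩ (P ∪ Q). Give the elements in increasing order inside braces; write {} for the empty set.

R' = {2, 8, 9}
P ∩ R' = {8}
(P ∩ R') ∪ P = {5, 6, 8}
P ∪ Q = {1, 4, 5, 6, 8}
((P ∩ R') ∪ P) ∩ (P ∪ Q) = {5, 6, 8}

{5, 6, 8}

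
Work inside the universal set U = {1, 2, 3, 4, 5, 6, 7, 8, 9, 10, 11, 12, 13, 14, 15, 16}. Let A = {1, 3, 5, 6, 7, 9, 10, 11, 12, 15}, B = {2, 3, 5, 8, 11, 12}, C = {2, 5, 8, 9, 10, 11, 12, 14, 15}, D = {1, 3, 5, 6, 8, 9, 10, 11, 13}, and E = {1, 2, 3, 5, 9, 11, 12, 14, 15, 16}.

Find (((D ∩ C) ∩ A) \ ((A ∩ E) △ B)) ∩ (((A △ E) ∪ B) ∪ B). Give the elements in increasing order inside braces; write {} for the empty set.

{5, 10, 11}

D ∩ C = {5, 8, 9, 10, 11}
(D ∩ C) ∩ A = {5, 9, 10, 11}
A ∩ E = {1, 3, 5, 9, 11, 12, 15}
(A ∩ E) △ B = {1, 2, 8, 9, 15}
((D ∩ C) ∩ A) \ ((A ∩ E) △ B) = {5, 10, 11}
A △ E = {2, 6, 7, 10, 14, 16}
(A △ E) ∪ B = {2, 3, 5, 6, 7, 8, 10, 11, 12, 14, 16}
((A △ E) ∪ B) ∪ B = {2, 3, 5, 6, 7, 8, 10, 11, 12, 14, 16}
(((D ∩ C) ∩ A) \ ((A ∩ E) △ B)) ∩ (((A △ E) ∪ B) ∪ B) = {5, 10, 11}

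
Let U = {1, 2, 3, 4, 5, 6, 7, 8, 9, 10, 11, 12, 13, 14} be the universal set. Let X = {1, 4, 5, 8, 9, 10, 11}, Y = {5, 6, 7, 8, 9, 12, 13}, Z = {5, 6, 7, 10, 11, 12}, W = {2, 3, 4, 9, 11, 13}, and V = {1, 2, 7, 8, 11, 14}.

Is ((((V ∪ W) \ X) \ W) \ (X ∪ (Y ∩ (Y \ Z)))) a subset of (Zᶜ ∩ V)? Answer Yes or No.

No

V ∪ W = {1, 2, 3, 4, 7, 8, 9, 11, 13, 14}
(V ∪ W) \ X = {2, 3, 7, 13, 14}
((V ∪ W) \ X) \ W = {7, 14}
Y \ Z = {8, 9, 13}
Y ∩ (Y \ Z) = {8, 9, 13}
X ∪ (Y ∩ (Y \ Z)) = {1, 4, 5, 8, 9, 10, 11, 13}
(((V ∪ W) \ X) \ W) \ (X ∪ (Y ∩ (Y \ Z))) = {7, 14}
Zᶜ = {1, 2, 3, 4, 8, 9, 13, 14}
Zᶜ ∩ V = {1, 2, 8, 14}
7 ∈ (((V ∪ W) \ X) \ W) \ (X ∪ (Y ∩ (Y \ Z))) but 7 ∉ Zᶜ ∩ V, so the inclusion fails.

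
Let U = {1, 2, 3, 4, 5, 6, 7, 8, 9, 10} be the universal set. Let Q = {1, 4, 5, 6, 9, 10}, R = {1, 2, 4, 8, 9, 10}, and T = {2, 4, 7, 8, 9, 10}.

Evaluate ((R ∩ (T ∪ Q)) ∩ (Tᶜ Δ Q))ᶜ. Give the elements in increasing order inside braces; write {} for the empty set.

{1, 2, 3, 5, 6, 7, 8}

T ∪ Q = {1, 2, 4, 5, 6, 7, 8, 9, 10}
R ∩ (T ∪ Q) = {1, 2, 4, 8, 9, 10}
Tᶜ = {1, 3, 5, 6}
Tᶜ Δ Q = {3, 4, 9, 10}
(R ∩ (T ∪ Q)) ∩ (Tᶜ Δ Q) = {4, 9, 10}
((R ∩ (T ∪ Q)) ∩ (Tᶜ Δ Q))ᶜ = {1, 2, 3, 5, 6, 7, 8}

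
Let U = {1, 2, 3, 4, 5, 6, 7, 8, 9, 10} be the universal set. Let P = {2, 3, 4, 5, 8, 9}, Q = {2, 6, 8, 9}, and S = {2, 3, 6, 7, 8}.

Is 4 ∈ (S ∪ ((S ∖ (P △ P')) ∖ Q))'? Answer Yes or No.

4 ∈ P, so 4 ∉ P'
4 ∈ P and 4 ∉ P', so 4 ∈ P △ P'
4 ∉ S and 4 ∈ (P △ P'), so 4 ∉ S ∖ (P △ P')
4 ∉ (S ∖ (P △ P')) and 4 ∉ Q, so 4 ∉ (S ∖ (P △ P')) ∖ Q
4 ∉ S and 4 ∉ ((S ∖ (P △ P')) ∖ Q), so 4 ∉ S ∪ ((S ∖ (P △ P')) ∖ Q)
4 ∈ (S ∪ ((S ∖ (P △ P')) ∖ Q))' since 4 ∉ (S ∪ ((S ∖ (P △ P')) ∖ Q))

Yes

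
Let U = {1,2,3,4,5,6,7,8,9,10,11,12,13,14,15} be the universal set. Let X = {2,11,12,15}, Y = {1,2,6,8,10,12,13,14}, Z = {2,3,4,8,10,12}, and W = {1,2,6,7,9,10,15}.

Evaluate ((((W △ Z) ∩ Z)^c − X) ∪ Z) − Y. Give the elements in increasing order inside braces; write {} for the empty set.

{3,4,5,7,9}

W △ Z = {1,3,4,6,7,8,9,12,15}
(W △ Z) ∩ Z = {3,4,8,12}
((W △ Z) ∩ Z)^c = {1,2,5,6,7,9,10,11,13,14,15}
((W △ Z) ∩ Z)^c − X = {1,5,6,7,9,10,13,14}
(((W △ Z) ∩ Z)^c − X) ∪ Z = {1,2,3,4,5,6,7,8,9,10,12,13,14}
((((W △ Z) ∩ Z)^c − X) ∪ Z) − Y = {3,4,5,7,9}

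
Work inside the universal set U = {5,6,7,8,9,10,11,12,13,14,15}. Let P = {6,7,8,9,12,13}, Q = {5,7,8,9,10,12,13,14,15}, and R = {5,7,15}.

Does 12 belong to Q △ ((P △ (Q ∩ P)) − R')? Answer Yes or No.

12 ∈ Q and 12 ∈ P, so 12 ∈ Q ∩ P
12 ∈ P and 12 ∈ (Q ∩ P), so 12 ∉ P △ (Q ∩ P)
12 ∉ R, so 12 ∈ R'
12 ∉ (P △ (Q ∩ P)) and 12 ∈ R', so 12 ∉ (P △ (Q ∩ P)) − R'
12 ∈ Q and 12 ∉ ((P △ (Q ∩ P)) − R'), so 12 ∈ Q △ ((P △ (Q ∩ P)) − R')

Yes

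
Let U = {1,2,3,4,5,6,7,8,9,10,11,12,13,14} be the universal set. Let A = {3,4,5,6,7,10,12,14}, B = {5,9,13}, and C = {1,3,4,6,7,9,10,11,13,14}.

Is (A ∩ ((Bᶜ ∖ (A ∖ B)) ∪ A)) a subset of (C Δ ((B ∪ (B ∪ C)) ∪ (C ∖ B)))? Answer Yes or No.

No

Bᶜ = {1,2,3,4,6,7,8,10,11,12,14}
A ∖ B = {3,4,6,7,10,12,14}
Bᶜ ∖ (A ∖ B) = {1,2,8,11}
(Bᶜ ∖ (A ∖ B)) ∪ A = {1,2,3,4,5,6,7,8,10,11,12,14}
A ∩ ((Bᶜ ∖ (A ∖ B)) ∪ A) = {3,4,5,6,7,10,12,14}
B ∪ C = {1,3,4,5,6,7,9,10,11,13,14}
B ∪ (B ∪ C) = {1,3,4,5,6,7,9,10,11,13,14}
C ∖ B = {1,3,4,6,7,10,11,14}
(B ∪ (B ∪ C)) ∪ (C ∖ B) = {1,3,4,5,6,7,9,10,11,13,14}
C Δ ((B ∪ (B ∪ C)) ∪ (C ∖ B)) = {5}
3 ∈ A ∩ ((Bᶜ ∖ (A ∖ B)) ∪ A) but 3 ∉ C Δ ((B ∪ (B ∪ C)) ∪ (C ∖ B)), so the inclusion fails.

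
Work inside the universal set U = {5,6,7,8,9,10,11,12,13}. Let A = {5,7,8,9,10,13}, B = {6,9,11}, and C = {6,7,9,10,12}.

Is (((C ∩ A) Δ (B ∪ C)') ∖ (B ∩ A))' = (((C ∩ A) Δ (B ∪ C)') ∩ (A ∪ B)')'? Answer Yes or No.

No

C ∩ A = {7,9,10}
B ∪ C = {6,7,9,10,11,12}
(B ∪ C)' = {5,8,13}
(C ∩ A) Δ (B ∪ C)' = {5,7,8,9,10,13}
B ∩ A = {9}
((C ∩ A) Δ (B ∪ C)') ∖ (B ∩ A) = {5,7,8,10,13}
(((C ∩ A) Δ (B ∪ C)') ∖ (B ∩ A))' = {6,9,11,12}
A ∪ B = {5,6,7,8,9,10,11,13}
(A ∪ B)' = {12}
((C ∩ A) Δ (B ∪ C)') ∩ (A ∪ B)' = {}
(((C ∩ A) Δ (B ∪ C)') ∩ (A ∪ B)')' = {5,6,7,8,9,10,11,12,13}
5 ∈ (((C ∩ A) Δ (B ∪ C)') ∩ (A ∪ B)')' but 5 ∉ (((C ∩ A) Δ (B ∪ C)') ∖ (B ∩ A))', so they differ.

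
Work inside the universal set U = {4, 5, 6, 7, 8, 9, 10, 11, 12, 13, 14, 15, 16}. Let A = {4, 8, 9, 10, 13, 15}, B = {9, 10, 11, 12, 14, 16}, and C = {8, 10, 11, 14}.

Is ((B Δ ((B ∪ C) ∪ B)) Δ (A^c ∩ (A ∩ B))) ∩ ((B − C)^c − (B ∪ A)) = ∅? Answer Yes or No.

B ∪ C = {8, 9, 10, 11, 12, 14, 16}
(B ∪ C) ∪ B = {8, 9, 10, 11, 12, 14, 16}
B Δ ((B ∪ C) ∪ B) = {8}
A^c = {5, 6, 7, 11, 12, 14, 16}
A ∩ B = {9, 10}
A^c ∩ (A ∩ B) = {}
(B Δ ((B ∪ C) ∪ B)) Δ (A^c ∩ (A ∩ B)) = {8}
B − C = {9, 12, 16}
(B − C)^c = {4, 5, 6, 7, 8, 10, 11, 13, 14, 15}
B ∪ A = {4, 8, 9, 10, 11, 12, 13, 14, 15, 16}
(B − C)^c − (B ∪ A) = {5, 6, 7}
{8} and {5, 6, 7} share no elements.

Yes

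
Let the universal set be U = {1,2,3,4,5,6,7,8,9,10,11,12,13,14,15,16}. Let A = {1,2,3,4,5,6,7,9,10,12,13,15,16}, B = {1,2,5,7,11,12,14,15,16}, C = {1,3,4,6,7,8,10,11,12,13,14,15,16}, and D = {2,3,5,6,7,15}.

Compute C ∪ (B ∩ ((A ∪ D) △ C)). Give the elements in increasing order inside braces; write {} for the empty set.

{1,2,3,4,5,6,7,8,10,11,12,13,14,15,16}

A ∪ D = {1,2,3,4,5,6,7,9,10,12,13,15,16}
(A ∪ D) △ C = {2,5,8,9,11,14}
B ∩ ((A ∪ D) △ C) = {2,5,11,14}
C ∪ (B ∩ ((A ∪ D) △ C)) = {1,2,3,4,5,6,7,8,10,11,12,13,14,15,16}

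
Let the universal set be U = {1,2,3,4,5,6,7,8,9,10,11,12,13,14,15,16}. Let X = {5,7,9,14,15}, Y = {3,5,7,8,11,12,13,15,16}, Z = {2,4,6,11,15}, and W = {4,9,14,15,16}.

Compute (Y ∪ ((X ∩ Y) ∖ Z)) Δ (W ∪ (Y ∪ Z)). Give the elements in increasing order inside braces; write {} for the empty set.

X ∩ Y = {5,7,15}
(X ∩ Y) ∖ Z = {5,7}
Y ∪ ((X ∩ Y) ∖ Z) = {3,5,7,8,11,12,13,15,16}
Y ∪ Z = {2,3,4,5,6,7,8,11,12,13,15,16}
W ∪ (Y ∪ Z) = {2,3,4,5,6,7,8,9,11,12,13,14,15,16}
(Y ∪ ((X ∩ Y) ∖ Z)) Δ (W ∪ (Y ∪ Z)) = {2,4,6,9,14}

{2,4,6,9,14}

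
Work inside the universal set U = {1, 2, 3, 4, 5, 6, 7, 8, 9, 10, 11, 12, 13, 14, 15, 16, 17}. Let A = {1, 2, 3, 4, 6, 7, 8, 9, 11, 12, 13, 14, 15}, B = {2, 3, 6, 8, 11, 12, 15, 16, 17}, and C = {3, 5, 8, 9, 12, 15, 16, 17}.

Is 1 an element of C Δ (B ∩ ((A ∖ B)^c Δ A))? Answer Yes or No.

1 ∈ A and 1 ∉ B, so 1 ∈ A ∖ B
1 ∉ (A ∖ B)^c since 1 ∈ (A ∖ B)
1 ∉ (A ∖ B)^c and 1 ∈ A, so 1 ∈ (A ∖ B)^c Δ A
1 ∉ B and 1 ∈ ((A ∖ B)^c Δ A), so 1 ∉ B ∩ ((A ∖ B)^c Δ A)
1 ∉ C and 1 ∉ (B ∩ ((A ∖ B)^c Δ A)), so 1 ∉ C Δ (B ∩ ((A ∖ B)^c Δ A))

No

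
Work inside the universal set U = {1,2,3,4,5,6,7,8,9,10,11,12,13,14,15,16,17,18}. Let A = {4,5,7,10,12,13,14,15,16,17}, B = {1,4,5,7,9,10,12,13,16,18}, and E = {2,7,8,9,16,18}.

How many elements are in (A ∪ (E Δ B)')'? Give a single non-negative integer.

3

E Δ B = {1,2,4,5,8,10,12,13}
(E Δ B)' = {3,6,7,9,11,14,15,16,17,18}
A ∪ (E Δ B)' = {3,4,5,6,7,9,10,11,12,13,14,15,16,17,18}
(A ∪ (E Δ B)')' = {1,2,8}
|(A ∪ (E Δ B)')'| = 3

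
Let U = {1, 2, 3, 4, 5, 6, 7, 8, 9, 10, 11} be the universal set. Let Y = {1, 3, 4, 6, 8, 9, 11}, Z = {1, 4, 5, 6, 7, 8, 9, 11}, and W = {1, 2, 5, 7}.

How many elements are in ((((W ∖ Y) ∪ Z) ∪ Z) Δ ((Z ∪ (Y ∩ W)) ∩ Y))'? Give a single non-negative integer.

W ∖ Y = {2, 5, 7}
(W ∖ Y) ∪ Z = {1, 2, 4, 5, 6, 7, 8, 9, 11}
((W ∖ Y) ∪ Z) ∪ Z = {1, 2, 4, 5, 6, 7, 8, 9, 11}
Y ∩ W = {1}
Z ∪ (Y ∩ W) = {1, 4, 5, 6, 7, 8, 9, 11}
(Z ∪ (Y ∩ W)) ∩ Y = {1, 4, 6, 8, 9, 11}
(((W ∖ Y) ∪ Z) ∪ Z) Δ ((Z ∪ (Y ∩ W)) ∩ Y) = {2, 5, 7}
((((W ∖ Y) ∪ Z) ∪ Z) Δ ((Z ∪ (Y ∩ W)) ∩ Y))' = {1, 3, 4, 6, 8, 9, 10, 11}
|((((W ∖ Y) ∪ Z) ∪ Z) Δ ((Z ∪ (Y ∩ W)) ∩ Y))'| = 8

8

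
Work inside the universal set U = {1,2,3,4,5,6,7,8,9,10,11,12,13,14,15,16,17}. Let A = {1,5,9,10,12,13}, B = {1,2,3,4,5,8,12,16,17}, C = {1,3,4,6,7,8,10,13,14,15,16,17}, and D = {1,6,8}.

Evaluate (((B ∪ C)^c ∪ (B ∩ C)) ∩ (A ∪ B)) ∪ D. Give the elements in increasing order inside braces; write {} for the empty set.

{1,3,4,6,8,9,16,17}

B ∪ C = {1,2,3,4,5,6,7,8,10,12,13,14,15,16,17}
(B ∪ C)^c = {9,11}
B ∩ C = {1,3,4,8,16,17}
(B ∪ C)^c ∪ (B ∩ C) = {1,3,4,8,9,11,16,17}
A ∪ B = {1,2,3,4,5,8,9,10,12,13,16,17}
((B ∪ C)^c ∪ (B ∩ C)) ∩ (A ∪ B) = {1,3,4,8,9,16,17}
(((B ∪ C)^c ∪ (B ∩ C)) ∩ (A ∪ B)) ∪ D = {1,3,4,6,8,9,16,17}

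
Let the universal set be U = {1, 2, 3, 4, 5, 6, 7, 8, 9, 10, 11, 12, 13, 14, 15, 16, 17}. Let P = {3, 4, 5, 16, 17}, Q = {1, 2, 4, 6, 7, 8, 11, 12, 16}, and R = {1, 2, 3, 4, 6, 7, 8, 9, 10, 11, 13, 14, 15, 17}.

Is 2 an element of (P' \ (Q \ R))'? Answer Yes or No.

No

2 ∉ P, so 2 ∈ P'
2 ∈ Q and 2 ∈ R, so 2 ∉ Q \ R
2 ∈ P' and 2 ∉ (Q \ R), so 2 ∈ P' \ (Q \ R)
2 ∉ (P' \ (Q \ R))' since 2 ∈ (P' \ (Q \ R))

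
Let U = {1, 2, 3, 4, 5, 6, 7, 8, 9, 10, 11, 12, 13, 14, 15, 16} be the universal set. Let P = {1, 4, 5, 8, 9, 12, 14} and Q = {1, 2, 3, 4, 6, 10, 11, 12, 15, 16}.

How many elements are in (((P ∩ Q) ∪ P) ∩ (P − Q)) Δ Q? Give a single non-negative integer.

P ∩ Q = {1, 4, 12}
(P ∩ Q) ∪ P = {1, 4, 5, 8, 9, 12, 14}
P − Q = {5, 8, 9, 14}
((P ∩ Q) ∪ P) ∩ (P − Q) = {5, 8, 9, 14}
(((P ∩ Q) ∪ P) ∩ (P − Q)) Δ Q = {1, 2, 3, 4, 5, 6, 8, 9, 10, 11, 12, 14, 15, 16}
|(((P ∩ Q) ∪ P) ∩ (P − Q)) Δ Q| = 14

14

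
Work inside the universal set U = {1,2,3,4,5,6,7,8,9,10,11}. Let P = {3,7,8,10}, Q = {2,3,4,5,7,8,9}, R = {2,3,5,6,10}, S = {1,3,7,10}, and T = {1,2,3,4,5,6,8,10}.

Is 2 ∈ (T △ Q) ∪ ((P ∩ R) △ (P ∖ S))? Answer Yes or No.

No

2 ∈ T and 2 ∈ Q, so 2 ∉ T △ Q
2 ∉ P and 2 ∈ R, so 2 ∉ P ∩ R
2 ∉ P and 2 ∉ S, so 2 ∉ P ∖ S
2 ∉ (P ∩ R) and 2 ∉ (P ∖ S), so 2 ∉ (P ∩ R) △ (P ∖ S)
2 ∉ (T △ Q) and 2 ∉ ((P ∩ R) △ (P ∖ S)), so 2 ∉ (T △ Q) ∪ ((P ∩ R) △ (P ∖ S))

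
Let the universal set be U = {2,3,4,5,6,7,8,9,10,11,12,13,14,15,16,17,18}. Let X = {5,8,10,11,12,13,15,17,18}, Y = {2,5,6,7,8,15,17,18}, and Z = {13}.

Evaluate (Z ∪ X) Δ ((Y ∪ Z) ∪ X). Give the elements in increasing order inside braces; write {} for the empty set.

Z ∪ X = {5,8,10,11,12,13,15,17,18}
Y ∪ Z = {2,5,6,7,8,13,15,17,18}
(Y ∪ Z) ∪ X = {2,5,6,7,8,10,11,12,13,15,17,18}
(Z ∪ X) Δ ((Y ∪ Z) ∪ X) = {2,6,7}

{2,6,7}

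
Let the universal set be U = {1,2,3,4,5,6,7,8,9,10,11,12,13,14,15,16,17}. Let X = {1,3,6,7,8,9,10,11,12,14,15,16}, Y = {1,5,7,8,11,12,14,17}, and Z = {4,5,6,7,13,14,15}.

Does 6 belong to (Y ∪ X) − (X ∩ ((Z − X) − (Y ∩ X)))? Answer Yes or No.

Yes

6 ∉ Y and 6 ∈ X, so 6 ∈ Y ∪ X
6 ∈ Z and 6 ∈ X, so 6 ∉ Z − X
6 ∉ Y and 6 ∈ X, so 6 ∉ Y ∩ X
6 ∉ (Z − X) and 6 ∉ (Y ∩ X), so 6 ∉ (Z − X) − (Y ∩ X)
6 ∈ X and 6 ∉ ((Z − X) − (Y ∩ X)), so 6 ∉ X ∩ ((Z − X) − (Y ∩ X))
6 ∈ (Y ∪ X) and 6 ∉ (X ∩ ((Z − X) − (Y ∩ X))), so 6 ∈ (Y ∪ X) − (X ∩ ((Z − X) − (Y ∩ X)))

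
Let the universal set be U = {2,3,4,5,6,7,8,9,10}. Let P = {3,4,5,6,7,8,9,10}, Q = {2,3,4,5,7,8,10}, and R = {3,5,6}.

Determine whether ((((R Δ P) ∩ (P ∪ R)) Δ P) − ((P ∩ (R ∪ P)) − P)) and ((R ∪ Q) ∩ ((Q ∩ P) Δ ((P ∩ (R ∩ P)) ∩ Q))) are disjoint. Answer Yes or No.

Yes

R Δ P = {4,7,8,9,10}
P ∪ R = {3,4,5,6,7,8,9,10}
(R Δ P) ∩ (P ∪ R) = {4,7,8,9,10}
((R Δ P) ∩ (P ∪ R)) Δ P = {3,5,6}
R ∪ P = {3,4,5,6,7,8,9,10}
P ∩ (R ∪ P) = {3,4,5,6,7,8,9,10}
(P ∩ (R ∪ P)) − P = {}
(((R Δ P) ∩ (P ∪ R)) Δ P) − ((P ∩ (R ∪ P)) − P) = {3,5,6}
R ∪ Q = {2,3,4,5,6,7,8,10}
Q ∩ P = {3,4,5,7,8,10}
R ∩ P = {3,5,6}
P ∩ (R ∩ P) = {3,5,6}
(P ∩ (R ∩ P)) ∩ Q = {3,5}
(Q ∩ P) Δ ((P ∩ (R ∩ P)) ∩ Q) = {4,7,8,10}
(R ∪ Q) ∩ ((Q ∩ P) Δ ((P ∩ (R ∩ P)) ∩ Q)) = {4,7,8,10}
{3,5,6} and {4,7,8,10} share no elements.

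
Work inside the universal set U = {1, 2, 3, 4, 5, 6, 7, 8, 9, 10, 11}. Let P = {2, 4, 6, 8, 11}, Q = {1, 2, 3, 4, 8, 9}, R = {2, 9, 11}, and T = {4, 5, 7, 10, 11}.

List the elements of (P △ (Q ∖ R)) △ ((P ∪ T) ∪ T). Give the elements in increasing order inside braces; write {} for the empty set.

{1, 3, 4, 5, 7, 8, 10}

Q ∖ R = {1, 3, 4, 8}
P △ (Q ∖ R) = {1, 2, 3, 6, 11}
P ∪ T = {2, 4, 5, 6, 7, 8, 10, 11}
(P ∪ T) ∪ T = {2, 4, 5, 6, 7, 8, 10, 11}
(P △ (Q ∖ R)) △ ((P ∪ T) ∪ T) = {1, 3, 4, 5, 7, 8, 10}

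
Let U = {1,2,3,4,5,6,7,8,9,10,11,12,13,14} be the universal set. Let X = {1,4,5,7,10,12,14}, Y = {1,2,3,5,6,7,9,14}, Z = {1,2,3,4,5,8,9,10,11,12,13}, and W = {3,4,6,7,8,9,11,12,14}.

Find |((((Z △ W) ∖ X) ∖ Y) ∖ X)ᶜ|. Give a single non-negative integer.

Z △ W = {1,2,5,6,7,10,13,14}
(Z △ W) ∖ X = {2,6,13}
((Z △ W) ∖ X) ∖ Y = {13}
(((Z △ W) ∖ X) ∖ Y) ∖ X = {13}
((((Z △ W) ∖ X) ∖ Y) ∖ X)ᶜ = {1,2,3,4,5,6,7,8,9,10,11,12,14}
|((((Z △ W) ∖ X) ∖ Y) ∖ X)ᶜ| = 13

13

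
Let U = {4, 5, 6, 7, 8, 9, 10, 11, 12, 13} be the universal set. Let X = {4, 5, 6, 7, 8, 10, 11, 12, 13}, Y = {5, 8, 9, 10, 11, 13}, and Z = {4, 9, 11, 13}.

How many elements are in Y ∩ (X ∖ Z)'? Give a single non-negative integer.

3

X ∖ Z = {5, 6, 7, 8, 10, 12}
(X ∖ Z)' = {4, 9, 11, 13}
Y ∩ (X ∖ Z)' = {9, 11, 13}
|Y ∩ (X ∖ Z)'| = 3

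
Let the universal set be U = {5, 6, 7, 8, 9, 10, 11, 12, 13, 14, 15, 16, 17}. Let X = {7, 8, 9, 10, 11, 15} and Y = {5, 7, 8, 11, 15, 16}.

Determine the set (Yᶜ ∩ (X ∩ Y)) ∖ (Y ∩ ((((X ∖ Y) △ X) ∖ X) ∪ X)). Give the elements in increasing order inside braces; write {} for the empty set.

Yᶜ = {6, 9, 10, 12, 13, 14, 17}
X ∩ Y = {7, 8, 11, 15}
Yᶜ ∩ (X ∩ Y) = {}
X ∖ Y = {9, 10}
(X ∖ Y) △ X = {7, 8, 11, 15}
((X ∖ Y) △ X) ∖ X = {}
(((X ∖ Y) △ X) ∖ X) ∪ X = {7, 8, 9, 10, 11, 15}
Y ∩ ((((X ∖ Y) △ X) ∖ X) ∪ X) = {7, 8, 11, 15}
(Yᶜ ∩ (X ∩ Y)) ∖ (Y ∩ ((((X ∖ Y) △ X) ∖ X) ∪ X)) = {}

{}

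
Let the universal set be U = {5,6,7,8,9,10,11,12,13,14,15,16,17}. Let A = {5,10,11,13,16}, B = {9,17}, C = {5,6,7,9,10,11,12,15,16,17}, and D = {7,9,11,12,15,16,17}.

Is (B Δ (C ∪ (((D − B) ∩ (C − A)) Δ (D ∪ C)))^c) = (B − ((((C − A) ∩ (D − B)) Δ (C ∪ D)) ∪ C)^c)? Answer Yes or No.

No

D − B = {7,11,12,15,16}
C − A = {6,7,9,12,15,17}
(D − B) ∩ (C − A) = {7,12,15}
D ∪ C = {5,6,7,9,10,11,12,15,16,17}
((D − B) ∩ (C − A)) Δ (D ∪ C) = {5,6,9,10,11,16,17}
C ∪ (((D − B) ∩ (C − A)) Δ (D ∪ C)) = {5,6,7,9,10,11,12,15,16,17}
(C ∪ (((D − B) ∩ (C − A)) Δ (D ∪ C)))^c = {8,13,14}
B Δ (C ∪ (((D − B) ∩ (C − A)) Δ (D ∪ C)))^c = {8,9,13,14,17}
(C − A) ∩ (D − B) = {7,12,15}
C ∪ D = {5,6,7,9,10,11,12,15,16,17}
((C − A) ∩ (D − B)) Δ (C ∪ D) = {5,6,9,10,11,16,17}
(((C − A) ∩ (D − B)) Δ (C ∪ D)) ∪ C = {5,6,7,9,10,11,12,15,16,17}
((((C − A) ∩ (D − B)) Δ (C ∪ D)) ∪ C)^c = {8,13,14}
B − ((((C − A) ∩ (D − B)) Δ (C ∪ D)) ∪ C)^c = {9,17}
8 ∈ B Δ (C ∪ (((D − B) ∩ (C − A)) Δ (D ∪ C)))^c but 8 ∉ B − ((((C − A) ∩ (D − B)) Δ (C ∪ D)) ∪ C)^c, so they differ.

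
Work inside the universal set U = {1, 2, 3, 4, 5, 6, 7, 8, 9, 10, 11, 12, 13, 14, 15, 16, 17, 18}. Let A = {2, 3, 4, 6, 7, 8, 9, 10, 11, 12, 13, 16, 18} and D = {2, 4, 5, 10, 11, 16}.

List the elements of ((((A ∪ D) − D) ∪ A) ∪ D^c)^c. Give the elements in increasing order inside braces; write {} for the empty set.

{5}

A ∪ D = {2, 3, 4, 5, 6, 7, 8, 9, 10, 11, 12, 13, 16, 18}
(A ∪ D) − D = {3, 6, 7, 8, 9, 12, 13, 18}
((A ∪ D) − D) ∪ A = {2, 3, 4, 6, 7, 8, 9, 10, 11, 12, 13, 16, 18}
D^c = {1, 3, 6, 7, 8, 9, 12, 13, 14, 15, 17, 18}
(((A ∪ D) − D) ∪ A) ∪ D^c = {1, 2, 3, 4, 6, 7, 8, 9, 10, 11, 12, 13, 14, 15, 16, 17, 18}
((((A ∪ D) − D) ∪ A) ∪ D^c)^c = {5}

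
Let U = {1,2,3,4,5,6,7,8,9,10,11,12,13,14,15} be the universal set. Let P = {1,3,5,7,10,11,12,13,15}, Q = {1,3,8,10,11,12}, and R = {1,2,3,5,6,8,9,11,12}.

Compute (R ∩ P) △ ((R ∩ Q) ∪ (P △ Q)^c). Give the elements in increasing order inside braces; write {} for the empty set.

{2,4,5,6,8,9,10,14}

R ∩ P = {1,3,5,11,12}
R ∩ Q = {1,3,8,11,12}
P △ Q = {5,7,8,13,15}
(P △ Q)^c = {1,2,3,4,6,9,10,11,12,14}
(R ∩ Q) ∪ (P △ Q)^c = {1,2,3,4,6,8,9,10,11,12,14}
(R ∩ P) △ ((R ∩ Q) ∪ (P △ Q)^c) = {2,4,5,6,8,9,10,14}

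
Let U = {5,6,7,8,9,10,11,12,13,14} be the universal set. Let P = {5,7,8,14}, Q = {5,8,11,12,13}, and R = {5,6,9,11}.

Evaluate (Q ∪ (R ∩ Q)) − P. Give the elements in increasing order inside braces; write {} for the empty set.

R ∩ Q = {5,11}
Q ∪ (R ∩ Q) = {5,8,11,12,13}
(Q ∪ (R ∩ Q)) − P = {11,12,13}

{11,12,13}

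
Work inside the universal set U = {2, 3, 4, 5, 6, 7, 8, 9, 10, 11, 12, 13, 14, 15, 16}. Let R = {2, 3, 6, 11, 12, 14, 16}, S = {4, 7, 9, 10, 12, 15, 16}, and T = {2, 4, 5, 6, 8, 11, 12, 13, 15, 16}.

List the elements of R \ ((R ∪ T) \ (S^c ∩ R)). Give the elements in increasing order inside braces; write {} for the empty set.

R ∪ T = {2, 3, 4, 5, 6, 8, 11, 12, 13, 14, 15, 16}
S^c = {2, 3, 5, 6, 8, 11, 13, 14}
S^c ∩ R = {2, 3, 6, 11, 14}
(R ∪ T) \ (S^c ∩ R) = {4, 5, 8, 12, 13, 15, 16}
R \ ((R ∪ T) \ (S^c ∩ R)) = {2, 3, 6, 11, 14}

{2, 3, 6, 11, 14}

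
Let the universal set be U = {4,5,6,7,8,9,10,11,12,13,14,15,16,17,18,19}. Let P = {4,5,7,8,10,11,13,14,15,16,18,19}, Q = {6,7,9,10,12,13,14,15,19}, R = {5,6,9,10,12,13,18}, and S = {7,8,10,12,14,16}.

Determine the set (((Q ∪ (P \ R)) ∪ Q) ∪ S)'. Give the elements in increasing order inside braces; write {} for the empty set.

{5,17,18}

P \ R = {4,7,8,11,14,15,16,19}
Q ∪ (P \ R) = {4,6,7,8,9,10,11,12,13,14,15,16,19}
(Q ∪ (P \ R)) ∪ Q = {4,6,7,8,9,10,11,12,13,14,15,16,19}
((Q ∪ (P \ R)) ∪ Q) ∪ S = {4,6,7,8,9,10,11,12,13,14,15,16,19}
(((Q ∪ (P \ R)) ∪ Q) ∪ S)' = {5,17,18}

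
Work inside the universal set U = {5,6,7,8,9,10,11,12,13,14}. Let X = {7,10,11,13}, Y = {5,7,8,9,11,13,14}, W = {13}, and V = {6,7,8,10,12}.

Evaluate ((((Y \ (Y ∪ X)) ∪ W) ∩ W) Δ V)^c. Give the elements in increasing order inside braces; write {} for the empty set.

Y ∪ X = {5,7,8,9,10,11,13,14}
Y \ (Y ∪ X) = {}
(Y \ (Y ∪ X)) ∪ W = {13}
((Y \ (Y ∪ X)) ∪ W) ∩ W = {13}
(((Y \ (Y ∪ X)) ∪ W) ∩ W) Δ V = {6,7,8,10,12,13}
((((Y \ (Y ∪ X)) ∪ W) ∩ W) Δ V)^c = {5,9,11,14}

{5,9,11,14}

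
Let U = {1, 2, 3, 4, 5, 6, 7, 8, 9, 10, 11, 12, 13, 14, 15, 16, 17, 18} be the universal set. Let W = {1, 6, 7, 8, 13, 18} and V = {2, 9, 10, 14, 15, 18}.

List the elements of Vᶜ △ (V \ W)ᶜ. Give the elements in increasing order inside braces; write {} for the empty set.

{18}

Vᶜ = {1, 3, 4, 5, 6, 7, 8, 11, 12, 13, 16, 17}
V \ W = {2, 9, 10, 14, 15}
(V \ W)ᶜ = {1, 3, 4, 5, 6, 7, 8, 11, 12, 13, 16, 17, 18}
Vᶜ △ (V \ W)ᶜ = {18}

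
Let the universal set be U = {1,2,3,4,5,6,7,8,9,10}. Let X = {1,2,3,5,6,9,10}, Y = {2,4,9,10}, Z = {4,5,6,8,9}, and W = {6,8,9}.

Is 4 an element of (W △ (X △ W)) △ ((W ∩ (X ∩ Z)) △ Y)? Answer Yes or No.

4 ∉ X and 4 ∉ W, so 4 ∉ X △ W
4 ∉ W and 4 ∉ (X △ W), so 4 ∉ W △ (X △ W)
4 ∉ X and 4 ∈ Z, so 4 ∉ X ∩ Z
4 ∉ W and 4 ∉ (X ∩ Z), so 4 ∉ W ∩ (X ∩ Z)
4 ∉ (W ∩ (X ∩ Z)) and 4 ∈ Y, so 4 ∈ (W ∩ (X ∩ Z)) △ Y
4 ∉ (W △ (X △ W)) and 4 ∈ ((W ∩ (X ∩ Z)) △ Y), so 4 ∈ (W △ (X △ W)) △ ((W ∩ (X ∩ Z)) △ Y)

Yes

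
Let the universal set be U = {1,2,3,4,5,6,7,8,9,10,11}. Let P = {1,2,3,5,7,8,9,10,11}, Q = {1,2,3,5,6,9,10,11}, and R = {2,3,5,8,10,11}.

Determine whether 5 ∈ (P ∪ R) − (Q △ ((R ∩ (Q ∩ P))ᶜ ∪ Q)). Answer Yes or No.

Yes

5 ∈ P and 5 ∈ R, so 5 ∈ P ∪ R
5 ∈ Q and 5 ∈ P, so 5 ∈ Q ∩ P
5 ∈ R and 5 ∈ (Q ∩ P), so 5 ∈ R ∩ (Q ∩ P)
5 ∉ (R ∩ (Q ∩ P))ᶜ since 5 ∈ (R ∩ (Q ∩ P))
5 ∉ (R ∩ (Q ∩ P))ᶜ and 5 ∈ Q, so 5 ∈ (R ∩ (Q ∩ P))ᶜ ∪ Q
5 ∈ Q and 5 ∈ ((R ∩ (Q ∩ P))ᶜ ∪ Q), so 5 ∉ Q △ ((R ∩ (Q ∩ P))ᶜ ∪ Q)
5 ∈ (P ∪ R) and 5 ∉ (Q △ ((R ∩ (Q ∩ P))ᶜ ∪ Q)), so 5 ∈ (P ∪ R) − (Q △ ((R ∩ (Q ∩ P))ᶜ ∪ Q))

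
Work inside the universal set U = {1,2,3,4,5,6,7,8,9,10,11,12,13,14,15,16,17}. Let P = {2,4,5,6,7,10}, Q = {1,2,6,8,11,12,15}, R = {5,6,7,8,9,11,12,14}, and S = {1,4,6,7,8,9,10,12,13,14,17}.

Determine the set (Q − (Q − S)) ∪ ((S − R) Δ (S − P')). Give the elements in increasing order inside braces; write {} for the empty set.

{1,6,7,8,12,13,17}

Q − S = {2,11,15}
Q − (Q − S) = {1,6,8,12}
S − R = {1,4,10,13,17}
P' = {1,3,8,9,11,12,13,14,15,16,17}
S − P' = {4,6,7,10}
(S − R) Δ (S − P') = {1,6,7,13,17}
(Q − (Q − S)) ∪ ((S − R) Δ (S − P')) = {1,6,7,8,12,13,17}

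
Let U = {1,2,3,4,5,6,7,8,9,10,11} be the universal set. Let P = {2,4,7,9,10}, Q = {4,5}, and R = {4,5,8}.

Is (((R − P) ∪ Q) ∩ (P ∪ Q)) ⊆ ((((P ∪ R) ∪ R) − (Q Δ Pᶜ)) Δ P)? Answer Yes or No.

Yes

R − P = {5,8}
(R − P) ∪ Q = {4,5,8}
P ∪ Q = {2,4,5,7,9,10}
((R − P) ∪ Q) ∩ (P ∪ Q) = {4,5}
P ∪ R = {2,4,5,7,8,9,10}
(P ∪ R) ∪ R = {2,4,5,7,8,9,10}
Pᶜ = {1,3,5,6,8,11}
Q Δ Pᶜ = {1,3,4,6,8,11}
((P ∪ R) ∪ R) − (Q Δ Pᶜ) = {2,5,7,9,10}
(((P ∪ R) ∪ R) − (Q Δ Pᶜ)) Δ P = {4,5}
Every element of {4,5} is in {4,5}, so ((R − P) ∪ Q) ∩ (P ∪ Q) ⊆ (((P ∪ R) ∪ R) − (Q Δ Pᶜ)) Δ P.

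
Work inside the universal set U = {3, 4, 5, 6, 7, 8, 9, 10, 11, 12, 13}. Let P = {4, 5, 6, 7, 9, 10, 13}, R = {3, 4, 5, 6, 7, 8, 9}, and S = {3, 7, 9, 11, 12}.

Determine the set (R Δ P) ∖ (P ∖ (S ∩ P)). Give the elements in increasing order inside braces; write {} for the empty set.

R Δ P = {3, 8, 10, 13}
S ∩ P = {7, 9}
P ∖ (S ∩ P) = {4, 5, 6, 10, 13}
(R Δ P) ∖ (P ∖ (S ∩ P)) = {3, 8}

{3, 8}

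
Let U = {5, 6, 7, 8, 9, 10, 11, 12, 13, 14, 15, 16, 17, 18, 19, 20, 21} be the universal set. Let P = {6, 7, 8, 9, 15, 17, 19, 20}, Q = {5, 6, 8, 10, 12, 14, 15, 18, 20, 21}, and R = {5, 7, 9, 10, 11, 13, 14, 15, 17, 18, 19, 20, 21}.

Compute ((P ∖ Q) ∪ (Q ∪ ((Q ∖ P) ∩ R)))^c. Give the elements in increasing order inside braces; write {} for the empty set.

{11, 13, 16}

P ∖ Q = {7, 9, 17, 19}
Q ∖ P = {5, 10, 12, 14, 18, 21}
(Q ∖ P) ∩ R = {5, 10, 14, 18, 21}
Q ∪ ((Q ∖ P) ∩ R) = {5, 6, 8, 10, 12, 14, 15, 18, 20, 21}
(P ∖ Q) ∪ (Q ∪ ((Q ∖ P) ∩ R)) = {5, 6, 7, 8, 9, 10, 12, 14, 15, 17, 18, 19, 20, 21}
((P ∖ Q) ∪ (Q ∪ ((Q ∖ P) ∩ R)))^c = {11, 13, 16}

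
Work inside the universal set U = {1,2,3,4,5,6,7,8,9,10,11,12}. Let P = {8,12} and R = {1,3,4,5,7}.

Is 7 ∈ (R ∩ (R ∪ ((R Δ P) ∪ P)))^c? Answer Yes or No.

No

7 ∈ R and 7 ∉ P, so 7 ∈ R Δ P
7 ∈ (R Δ P) and 7 ∉ P, so 7 ∈ (R Δ P) ∪ P
7 ∈ R and 7 ∈ ((R Δ P) ∪ P), so 7 ∈ R ∪ ((R Δ P) ∪ P)
7 ∈ R and 7 ∈ (R ∪ ((R Δ P) ∪ P)), so 7 ∈ R ∩ (R ∪ ((R Δ P) ∪ P))
7 ∉ (R ∩ (R ∪ ((R Δ P) ∪ P)))^c since 7 ∈ (R ∩ (R ∪ ((R Δ P) ∪ P)))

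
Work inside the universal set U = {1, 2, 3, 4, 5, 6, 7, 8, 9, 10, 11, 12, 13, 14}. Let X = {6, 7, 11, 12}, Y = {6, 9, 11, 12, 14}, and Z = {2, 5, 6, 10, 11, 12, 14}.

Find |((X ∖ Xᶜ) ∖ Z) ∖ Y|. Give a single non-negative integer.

Xᶜ = {1, 2, 3, 4, 5, 8, 9, 10, 13, 14}
X ∖ Xᶜ = {6, 7, 11, 12}
(X ∖ Xᶜ) ∖ Z = {7}
((X ∖ Xᶜ) ∖ Z) ∖ Y = {7}
|((X ∖ Xᶜ) ∖ Z) ∖ Y| = 1

1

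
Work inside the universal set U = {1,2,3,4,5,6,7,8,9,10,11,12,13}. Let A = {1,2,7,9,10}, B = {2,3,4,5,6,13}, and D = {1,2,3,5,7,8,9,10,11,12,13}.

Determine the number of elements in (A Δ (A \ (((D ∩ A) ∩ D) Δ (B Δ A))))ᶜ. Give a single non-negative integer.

12

D ∩ A = {1,2,7,9,10}
(D ∩ A) ∩ D = {1,2,7,9,10}
B Δ A = {1,3,4,5,6,7,9,10,13}
((D ∩ A) ∩ D) Δ (B Δ A) = {2,3,4,5,6,13}
A \ (((D ∩ A) ∩ D) Δ (B Δ A)) = {1,7,9,10}
A Δ (A \ (((D ∩ A) ∩ D) Δ (B Δ A))) = {2}
(A Δ (A \ (((D ∩ A) ∩ D) Δ (B Δ A))))ᶜ = {1,3,4,5,6,7,8,9,10,11,12,13}
|(A Δ (A \ (((D ∩ A) ∩ D) Δ (B Δ A))))ᶜ| = 12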